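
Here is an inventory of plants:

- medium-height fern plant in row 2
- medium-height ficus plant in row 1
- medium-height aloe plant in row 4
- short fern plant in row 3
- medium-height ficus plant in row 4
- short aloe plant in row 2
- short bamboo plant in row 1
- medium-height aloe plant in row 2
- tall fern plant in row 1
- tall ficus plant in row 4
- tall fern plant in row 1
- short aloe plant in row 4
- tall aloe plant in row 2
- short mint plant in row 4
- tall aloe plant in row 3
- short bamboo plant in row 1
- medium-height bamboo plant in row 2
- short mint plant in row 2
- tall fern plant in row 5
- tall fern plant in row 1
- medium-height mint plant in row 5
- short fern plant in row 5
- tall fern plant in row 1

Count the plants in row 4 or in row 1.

in row 1: 7; in row 4: 5; together 7 + 5 = 12.

12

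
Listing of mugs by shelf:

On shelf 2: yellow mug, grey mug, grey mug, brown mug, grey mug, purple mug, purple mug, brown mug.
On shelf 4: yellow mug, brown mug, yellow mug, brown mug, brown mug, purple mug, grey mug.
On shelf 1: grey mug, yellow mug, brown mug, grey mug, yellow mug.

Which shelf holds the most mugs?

shelf 2

Counts by shelf: shelf 2→8, shelf 4→7, shelf 1→5.
The maximum is 8, held uniquely by shelf 2.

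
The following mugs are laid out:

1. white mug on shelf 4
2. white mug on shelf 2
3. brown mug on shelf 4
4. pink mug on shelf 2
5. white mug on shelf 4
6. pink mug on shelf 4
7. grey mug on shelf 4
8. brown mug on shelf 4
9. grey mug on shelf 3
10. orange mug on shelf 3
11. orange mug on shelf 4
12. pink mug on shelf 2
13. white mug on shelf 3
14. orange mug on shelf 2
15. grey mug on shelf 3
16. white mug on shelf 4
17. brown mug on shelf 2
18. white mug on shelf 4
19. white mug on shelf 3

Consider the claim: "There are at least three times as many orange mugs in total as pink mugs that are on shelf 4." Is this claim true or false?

True

There are 3 orange mugs.
There is 1 pink mug on shelf 4.
The claim requires 3 ≥ 3 × 1 = 3, which holds.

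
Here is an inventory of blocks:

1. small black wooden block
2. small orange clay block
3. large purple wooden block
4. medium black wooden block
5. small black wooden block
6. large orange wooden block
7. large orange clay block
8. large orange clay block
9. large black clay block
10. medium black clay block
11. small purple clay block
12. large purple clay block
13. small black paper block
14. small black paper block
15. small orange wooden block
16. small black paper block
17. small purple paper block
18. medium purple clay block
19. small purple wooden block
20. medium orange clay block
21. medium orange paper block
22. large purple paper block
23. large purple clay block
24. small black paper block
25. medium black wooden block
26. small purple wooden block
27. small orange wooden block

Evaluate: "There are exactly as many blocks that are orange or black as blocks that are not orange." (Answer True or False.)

False

blocks that are orange or black: 18.
blocks that are not orange: 19.
The claim requires 18 = 19, which does not hold.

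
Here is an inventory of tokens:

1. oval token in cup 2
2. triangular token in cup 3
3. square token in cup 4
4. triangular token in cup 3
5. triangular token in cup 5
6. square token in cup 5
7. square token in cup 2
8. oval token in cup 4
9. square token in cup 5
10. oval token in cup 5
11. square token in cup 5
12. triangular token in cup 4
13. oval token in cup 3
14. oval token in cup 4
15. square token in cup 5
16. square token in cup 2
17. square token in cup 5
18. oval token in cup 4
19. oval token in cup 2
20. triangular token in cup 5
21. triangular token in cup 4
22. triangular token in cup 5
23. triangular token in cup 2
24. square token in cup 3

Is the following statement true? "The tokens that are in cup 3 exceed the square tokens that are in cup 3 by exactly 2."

|tokens in cup 3| = 4.
|square tokens in cup 3| = 1.
The claim requires 4 − 1 (= 3) to equal 2, which does not hold.

False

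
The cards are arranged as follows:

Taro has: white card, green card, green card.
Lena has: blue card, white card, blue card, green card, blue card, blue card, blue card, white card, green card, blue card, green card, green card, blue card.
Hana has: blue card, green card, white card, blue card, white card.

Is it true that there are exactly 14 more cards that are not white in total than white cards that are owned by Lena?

|cards that are not white| = 16.
|white cards owned by Lena| = 2.
The claim requires 16 − 2 (= 14) to equal 14, which holds.

True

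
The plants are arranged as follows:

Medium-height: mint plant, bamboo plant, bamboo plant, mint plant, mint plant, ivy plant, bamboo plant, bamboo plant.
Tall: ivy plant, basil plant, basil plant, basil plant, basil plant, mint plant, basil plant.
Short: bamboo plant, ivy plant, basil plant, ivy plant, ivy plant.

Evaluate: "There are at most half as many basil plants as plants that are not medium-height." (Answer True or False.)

There are 6 basil plants.
There are 12 plants that are not medium-height.
The claim requires 2 × 6 = 12 ≤ 12, which holds.

True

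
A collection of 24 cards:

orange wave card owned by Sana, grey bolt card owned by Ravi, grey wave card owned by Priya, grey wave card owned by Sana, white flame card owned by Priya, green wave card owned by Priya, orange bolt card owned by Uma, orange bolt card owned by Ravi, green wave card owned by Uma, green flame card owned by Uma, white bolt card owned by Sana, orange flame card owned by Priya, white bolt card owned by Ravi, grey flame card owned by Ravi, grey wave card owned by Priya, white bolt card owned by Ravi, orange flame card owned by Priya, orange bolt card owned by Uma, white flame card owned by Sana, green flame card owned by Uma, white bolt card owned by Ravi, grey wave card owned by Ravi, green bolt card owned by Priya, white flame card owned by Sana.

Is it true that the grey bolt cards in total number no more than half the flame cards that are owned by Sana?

True

|grey bolt cards| = 1.
|flame cards owned by Sana| = 2.
The claim requires 2 × 1 = 2 ≤ 2, which holds.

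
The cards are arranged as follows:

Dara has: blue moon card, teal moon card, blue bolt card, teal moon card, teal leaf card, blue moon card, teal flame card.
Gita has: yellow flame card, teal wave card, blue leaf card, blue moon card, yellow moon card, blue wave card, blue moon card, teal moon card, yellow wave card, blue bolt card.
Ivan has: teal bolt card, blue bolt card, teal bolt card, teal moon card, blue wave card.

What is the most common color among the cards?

blue

Counts by color: blue 10, teal 9, yellow 3.
The maximum is 10, held uniquely by blue.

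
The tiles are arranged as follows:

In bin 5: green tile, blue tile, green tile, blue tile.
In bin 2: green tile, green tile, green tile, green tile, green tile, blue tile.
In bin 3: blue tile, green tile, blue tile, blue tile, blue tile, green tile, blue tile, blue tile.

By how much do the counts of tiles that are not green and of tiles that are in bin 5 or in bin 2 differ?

tiles that are not green: 9. tiles in bin 5 or in bin 2: 10.
|9 − 10| = 10 − 9 = 1.

1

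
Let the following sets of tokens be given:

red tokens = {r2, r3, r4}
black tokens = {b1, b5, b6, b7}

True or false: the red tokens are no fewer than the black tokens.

False

red tokens: 3.
black tokens: 4.
The claim requires 3 ≥ 4, which does not hold.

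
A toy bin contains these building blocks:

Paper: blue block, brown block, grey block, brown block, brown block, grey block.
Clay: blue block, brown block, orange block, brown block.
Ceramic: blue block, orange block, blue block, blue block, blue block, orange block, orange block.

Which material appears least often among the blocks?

clay

Counts by material: ceramic 7, paper 6, clay 4.
The minimum is 4, held uniquely by clay.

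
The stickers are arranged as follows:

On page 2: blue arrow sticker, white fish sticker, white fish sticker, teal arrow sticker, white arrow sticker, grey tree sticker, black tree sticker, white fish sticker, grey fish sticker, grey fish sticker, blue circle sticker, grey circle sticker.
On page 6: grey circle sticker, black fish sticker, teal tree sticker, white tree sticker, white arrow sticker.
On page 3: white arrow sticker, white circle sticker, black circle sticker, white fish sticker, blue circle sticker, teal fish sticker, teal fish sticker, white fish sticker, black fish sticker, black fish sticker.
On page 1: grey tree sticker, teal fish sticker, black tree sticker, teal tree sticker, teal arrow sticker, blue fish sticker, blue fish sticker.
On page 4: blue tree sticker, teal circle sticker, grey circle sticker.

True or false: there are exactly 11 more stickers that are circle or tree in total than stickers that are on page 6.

There are 16 stickers that are circle or tree.
There are 5 stickers on page 6.
The claim requires 16 − 5 (= 11) to equal 11, which holds.

True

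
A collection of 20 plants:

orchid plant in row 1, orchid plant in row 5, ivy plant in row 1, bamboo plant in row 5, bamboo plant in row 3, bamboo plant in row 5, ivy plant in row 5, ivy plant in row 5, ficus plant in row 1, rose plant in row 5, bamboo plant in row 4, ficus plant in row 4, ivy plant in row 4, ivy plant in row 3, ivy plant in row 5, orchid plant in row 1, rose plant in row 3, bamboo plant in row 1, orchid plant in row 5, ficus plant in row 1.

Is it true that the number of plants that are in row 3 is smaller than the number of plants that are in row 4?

There are 3 plants in row 3.
There are 3 plants in row 4.
The claim requires 3 < 3, which does not hold.

False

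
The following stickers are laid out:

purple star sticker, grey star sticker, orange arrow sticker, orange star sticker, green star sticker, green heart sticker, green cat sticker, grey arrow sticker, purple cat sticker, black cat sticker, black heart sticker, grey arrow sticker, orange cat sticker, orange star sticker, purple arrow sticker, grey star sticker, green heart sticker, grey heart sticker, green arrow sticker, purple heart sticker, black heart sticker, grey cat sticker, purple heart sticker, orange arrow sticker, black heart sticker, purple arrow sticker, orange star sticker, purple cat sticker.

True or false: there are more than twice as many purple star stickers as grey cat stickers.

False

purple star stickers: 1.
grey cat stickers: 1.
The claim requires 1 > 2 × 1 = 2, which does not hold.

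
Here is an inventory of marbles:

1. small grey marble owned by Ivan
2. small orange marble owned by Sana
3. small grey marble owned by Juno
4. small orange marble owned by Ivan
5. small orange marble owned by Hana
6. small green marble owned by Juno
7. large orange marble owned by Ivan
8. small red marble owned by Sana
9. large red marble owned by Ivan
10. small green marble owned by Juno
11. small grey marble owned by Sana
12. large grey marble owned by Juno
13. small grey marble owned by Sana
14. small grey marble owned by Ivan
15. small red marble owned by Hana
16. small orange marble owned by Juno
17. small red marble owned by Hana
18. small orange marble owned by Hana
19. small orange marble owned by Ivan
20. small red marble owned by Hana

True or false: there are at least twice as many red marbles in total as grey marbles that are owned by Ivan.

True

|red marbles| = 5.
|grey marbles owned by Ivan| = 2.
The claim requires 5 ≥ 2 × 2 = 4, which holds.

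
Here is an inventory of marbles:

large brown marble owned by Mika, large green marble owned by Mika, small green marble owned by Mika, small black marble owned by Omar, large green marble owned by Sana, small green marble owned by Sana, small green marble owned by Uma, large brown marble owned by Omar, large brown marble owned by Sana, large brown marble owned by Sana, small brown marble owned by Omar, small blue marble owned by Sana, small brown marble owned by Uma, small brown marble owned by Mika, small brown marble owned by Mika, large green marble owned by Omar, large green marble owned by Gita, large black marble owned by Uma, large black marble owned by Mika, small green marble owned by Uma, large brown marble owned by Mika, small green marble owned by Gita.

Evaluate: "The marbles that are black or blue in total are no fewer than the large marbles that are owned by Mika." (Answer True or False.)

True

|marbles that are black or blue| = 4.
|large marbles owned by Mika| = 4.
The claim requires 4 ≥ 4, which holds.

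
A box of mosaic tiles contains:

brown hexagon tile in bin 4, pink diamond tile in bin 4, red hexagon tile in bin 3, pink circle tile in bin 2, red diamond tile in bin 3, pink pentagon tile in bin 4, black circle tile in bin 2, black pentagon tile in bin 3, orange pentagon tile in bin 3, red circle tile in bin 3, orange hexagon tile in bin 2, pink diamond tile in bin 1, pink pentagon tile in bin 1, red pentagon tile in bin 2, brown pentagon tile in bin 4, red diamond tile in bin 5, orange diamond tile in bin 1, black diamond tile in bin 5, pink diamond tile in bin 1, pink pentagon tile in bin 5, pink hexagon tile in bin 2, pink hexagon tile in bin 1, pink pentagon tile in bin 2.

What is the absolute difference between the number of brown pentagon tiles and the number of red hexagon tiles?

0

brown pentagon tiles: 1. red hexagon tiles: 1.
|1 − 1| = 1 − 1 = 0.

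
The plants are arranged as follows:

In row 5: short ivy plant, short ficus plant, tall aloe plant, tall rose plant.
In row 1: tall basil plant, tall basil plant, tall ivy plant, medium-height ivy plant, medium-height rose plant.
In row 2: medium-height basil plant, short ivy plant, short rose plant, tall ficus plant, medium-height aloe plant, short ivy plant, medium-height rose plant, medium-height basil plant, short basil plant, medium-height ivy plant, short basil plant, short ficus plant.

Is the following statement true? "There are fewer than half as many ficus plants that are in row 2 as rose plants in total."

False

|ficus plants in row 2| = 2.
|rose plants| = 4.
The claim requires 2 × 2 = 4 < 4, which does not hold.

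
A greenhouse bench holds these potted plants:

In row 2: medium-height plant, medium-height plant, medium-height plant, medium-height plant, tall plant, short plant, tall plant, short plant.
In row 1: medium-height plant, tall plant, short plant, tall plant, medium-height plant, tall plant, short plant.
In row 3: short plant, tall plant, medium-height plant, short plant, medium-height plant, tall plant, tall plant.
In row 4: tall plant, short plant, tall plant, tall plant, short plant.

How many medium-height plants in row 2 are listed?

4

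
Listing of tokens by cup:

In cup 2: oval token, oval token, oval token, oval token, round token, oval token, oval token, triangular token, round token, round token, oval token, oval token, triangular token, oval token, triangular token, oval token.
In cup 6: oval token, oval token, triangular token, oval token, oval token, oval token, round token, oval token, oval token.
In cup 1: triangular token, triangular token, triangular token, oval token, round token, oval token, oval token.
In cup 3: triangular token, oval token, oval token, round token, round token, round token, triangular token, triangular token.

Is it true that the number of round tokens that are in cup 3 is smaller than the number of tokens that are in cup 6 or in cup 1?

True

|round tokens in cup 3| = 3.
|tokens in cup 6 or in cup 1| = 16.
The claim requires 3 < 16, which holds.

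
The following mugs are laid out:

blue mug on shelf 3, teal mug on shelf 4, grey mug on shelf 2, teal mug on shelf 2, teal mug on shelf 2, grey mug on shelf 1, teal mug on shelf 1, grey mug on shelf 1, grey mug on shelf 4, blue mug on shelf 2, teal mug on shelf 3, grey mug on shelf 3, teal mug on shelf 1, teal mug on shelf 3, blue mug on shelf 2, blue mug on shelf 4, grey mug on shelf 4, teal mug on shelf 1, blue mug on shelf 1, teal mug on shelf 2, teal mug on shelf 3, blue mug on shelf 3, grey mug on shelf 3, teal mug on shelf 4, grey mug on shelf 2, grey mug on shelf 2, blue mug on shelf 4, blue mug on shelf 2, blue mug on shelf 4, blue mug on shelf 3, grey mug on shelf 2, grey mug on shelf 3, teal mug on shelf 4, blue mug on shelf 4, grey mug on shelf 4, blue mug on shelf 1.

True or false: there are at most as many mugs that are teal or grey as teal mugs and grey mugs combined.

There are 24 mugs that are teal or grey.
teal mugs: 12; grey mugs: 12; combined: 12 + 12 = 24.
The claim requires 24 ≤ 24, which holds.

True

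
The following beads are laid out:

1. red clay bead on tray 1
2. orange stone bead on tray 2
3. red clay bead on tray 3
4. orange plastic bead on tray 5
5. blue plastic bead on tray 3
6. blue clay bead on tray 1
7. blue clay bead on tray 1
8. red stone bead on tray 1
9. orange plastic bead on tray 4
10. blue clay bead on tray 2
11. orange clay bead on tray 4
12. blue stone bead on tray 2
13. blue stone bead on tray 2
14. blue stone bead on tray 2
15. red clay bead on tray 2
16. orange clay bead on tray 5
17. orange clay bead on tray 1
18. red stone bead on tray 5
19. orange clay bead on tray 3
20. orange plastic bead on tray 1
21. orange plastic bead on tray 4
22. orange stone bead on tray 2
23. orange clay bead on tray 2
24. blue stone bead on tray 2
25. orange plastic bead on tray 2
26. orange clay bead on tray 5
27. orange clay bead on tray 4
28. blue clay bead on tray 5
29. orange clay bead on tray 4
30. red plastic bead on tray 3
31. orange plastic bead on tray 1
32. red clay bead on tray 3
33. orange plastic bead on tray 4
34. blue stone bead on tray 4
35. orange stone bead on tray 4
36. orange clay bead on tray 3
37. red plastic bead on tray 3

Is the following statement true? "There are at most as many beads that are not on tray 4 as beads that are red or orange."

|beads that are not on tray 4| = 29.
|beads that are red or orange| = 27.
The claim requires 29 ≤ 27, which does not hold.

False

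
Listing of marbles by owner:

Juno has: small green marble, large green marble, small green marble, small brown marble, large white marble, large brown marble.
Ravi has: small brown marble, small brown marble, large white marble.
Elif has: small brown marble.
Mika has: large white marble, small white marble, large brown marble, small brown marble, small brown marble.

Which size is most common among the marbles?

Counts by size: small 9, large 6.
The maximum is 9, held uniquely by small.

small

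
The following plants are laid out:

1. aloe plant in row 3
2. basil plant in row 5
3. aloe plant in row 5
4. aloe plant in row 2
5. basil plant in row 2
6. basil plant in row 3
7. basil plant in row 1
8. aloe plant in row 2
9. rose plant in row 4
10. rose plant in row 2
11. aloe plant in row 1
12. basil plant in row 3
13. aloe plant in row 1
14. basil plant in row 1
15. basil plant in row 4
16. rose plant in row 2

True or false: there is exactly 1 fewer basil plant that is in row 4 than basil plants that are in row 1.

basil plants in row 4: 1.
basil plants in row 1: 2.
The claim requires 2 − 1 (= 1) to equal 1, which holds.

True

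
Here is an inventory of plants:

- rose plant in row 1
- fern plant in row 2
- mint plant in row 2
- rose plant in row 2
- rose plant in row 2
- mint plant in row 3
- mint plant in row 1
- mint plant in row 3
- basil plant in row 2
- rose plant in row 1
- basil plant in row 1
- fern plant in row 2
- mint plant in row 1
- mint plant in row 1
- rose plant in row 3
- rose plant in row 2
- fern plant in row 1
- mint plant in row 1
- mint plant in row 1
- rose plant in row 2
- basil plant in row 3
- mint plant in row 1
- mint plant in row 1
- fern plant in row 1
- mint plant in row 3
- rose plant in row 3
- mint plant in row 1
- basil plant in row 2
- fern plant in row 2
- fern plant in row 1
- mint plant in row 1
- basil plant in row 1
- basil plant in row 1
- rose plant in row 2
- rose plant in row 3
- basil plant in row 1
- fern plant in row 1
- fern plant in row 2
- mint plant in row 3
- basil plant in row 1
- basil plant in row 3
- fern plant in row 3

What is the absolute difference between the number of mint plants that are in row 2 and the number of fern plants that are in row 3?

0

mint plants in row 2: 1. fern plants in row 3: 1.
|1 − 1| = 1 − 1 = 0.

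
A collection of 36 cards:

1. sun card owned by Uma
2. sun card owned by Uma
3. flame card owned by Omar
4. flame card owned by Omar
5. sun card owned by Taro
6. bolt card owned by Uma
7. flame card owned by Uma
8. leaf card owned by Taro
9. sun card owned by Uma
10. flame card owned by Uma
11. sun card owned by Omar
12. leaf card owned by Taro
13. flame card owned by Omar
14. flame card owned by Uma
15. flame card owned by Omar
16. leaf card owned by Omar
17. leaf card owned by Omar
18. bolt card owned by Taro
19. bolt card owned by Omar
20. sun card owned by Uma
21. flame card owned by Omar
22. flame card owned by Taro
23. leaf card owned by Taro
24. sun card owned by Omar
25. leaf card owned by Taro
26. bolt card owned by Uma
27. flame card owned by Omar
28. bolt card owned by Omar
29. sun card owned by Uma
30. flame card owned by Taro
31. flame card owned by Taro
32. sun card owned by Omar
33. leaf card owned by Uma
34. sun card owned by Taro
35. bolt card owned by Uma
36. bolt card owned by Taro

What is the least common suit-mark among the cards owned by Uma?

Counts by suit-mark (restricted to cards owned by Uma): sun 5, bolt 3, flame 3, leaf 1.
The minimum is 1, held uniquely by leaf.

leaf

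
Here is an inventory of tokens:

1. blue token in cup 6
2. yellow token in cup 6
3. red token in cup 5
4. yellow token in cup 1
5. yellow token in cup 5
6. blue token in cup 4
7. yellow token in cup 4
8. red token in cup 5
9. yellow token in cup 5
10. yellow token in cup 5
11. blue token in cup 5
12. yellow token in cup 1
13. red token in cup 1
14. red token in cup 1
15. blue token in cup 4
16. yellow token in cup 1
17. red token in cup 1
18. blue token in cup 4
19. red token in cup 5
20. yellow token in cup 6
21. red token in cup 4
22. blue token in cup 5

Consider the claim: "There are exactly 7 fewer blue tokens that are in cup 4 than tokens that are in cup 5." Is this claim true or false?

|blue tokens in cup 4| = 3.
|tokens in cup 5| = 8.
The claim requires 8 − 3 (= 5) to equal 7, which does not hold.

False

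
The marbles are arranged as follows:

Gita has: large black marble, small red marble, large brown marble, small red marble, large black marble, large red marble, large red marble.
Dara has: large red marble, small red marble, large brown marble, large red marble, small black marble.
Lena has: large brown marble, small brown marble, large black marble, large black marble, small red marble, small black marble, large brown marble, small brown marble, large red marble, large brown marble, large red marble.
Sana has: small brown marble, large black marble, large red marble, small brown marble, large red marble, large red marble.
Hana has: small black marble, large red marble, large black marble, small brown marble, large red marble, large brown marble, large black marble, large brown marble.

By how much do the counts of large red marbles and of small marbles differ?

large red marbles: 11. small marbles: 12.
|11 − 12| = 12 − 11 = 1.

1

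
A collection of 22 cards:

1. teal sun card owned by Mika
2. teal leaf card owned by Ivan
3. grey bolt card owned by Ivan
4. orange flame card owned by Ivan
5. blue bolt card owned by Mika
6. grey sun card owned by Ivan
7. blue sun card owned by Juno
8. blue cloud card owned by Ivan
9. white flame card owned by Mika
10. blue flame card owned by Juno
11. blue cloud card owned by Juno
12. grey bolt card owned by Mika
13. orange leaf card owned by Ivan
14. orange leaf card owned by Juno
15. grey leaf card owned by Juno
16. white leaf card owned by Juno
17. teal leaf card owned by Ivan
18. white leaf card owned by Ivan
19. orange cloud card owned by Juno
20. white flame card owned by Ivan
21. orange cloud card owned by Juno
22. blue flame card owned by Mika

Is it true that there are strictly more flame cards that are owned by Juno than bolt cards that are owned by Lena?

|flame cards owned by Juno| = 1.
|bolt cards owned by Lena| = 0.
The claim requires 1 > 0, which holds.

True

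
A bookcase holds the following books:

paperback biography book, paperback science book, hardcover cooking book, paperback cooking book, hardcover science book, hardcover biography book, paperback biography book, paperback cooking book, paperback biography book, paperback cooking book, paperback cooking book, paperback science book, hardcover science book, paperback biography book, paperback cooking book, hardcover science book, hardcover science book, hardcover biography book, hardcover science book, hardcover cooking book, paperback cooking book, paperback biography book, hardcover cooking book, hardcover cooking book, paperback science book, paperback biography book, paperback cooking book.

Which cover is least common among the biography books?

Counts by cover (restricted to biography books): paperback 6, hardcover 2.
The minimum is 2, held uniquely by hardcover.

hardcover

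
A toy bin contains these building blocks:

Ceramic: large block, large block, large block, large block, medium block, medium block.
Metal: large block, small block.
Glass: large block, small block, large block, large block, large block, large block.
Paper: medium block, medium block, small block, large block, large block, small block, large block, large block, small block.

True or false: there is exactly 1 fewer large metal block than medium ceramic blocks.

True

large metal blocks: 1.
medium ceramic blocks: 2.
The claim requires 2 − 1 (= 1) to equal 1, which holds.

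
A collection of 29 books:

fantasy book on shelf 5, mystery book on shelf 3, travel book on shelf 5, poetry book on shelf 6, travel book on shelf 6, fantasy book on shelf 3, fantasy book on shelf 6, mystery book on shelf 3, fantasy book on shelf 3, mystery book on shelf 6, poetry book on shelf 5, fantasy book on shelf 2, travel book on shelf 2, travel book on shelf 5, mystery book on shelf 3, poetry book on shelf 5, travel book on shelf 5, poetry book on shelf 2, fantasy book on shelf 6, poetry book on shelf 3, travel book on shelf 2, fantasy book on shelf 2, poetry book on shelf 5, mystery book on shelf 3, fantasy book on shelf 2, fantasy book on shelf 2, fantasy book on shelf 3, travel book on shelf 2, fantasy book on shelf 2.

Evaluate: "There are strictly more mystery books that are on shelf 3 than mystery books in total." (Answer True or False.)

False

mystery books on shelf 3: 4.
mystery books: 5.
The claim requires 4 > 5, which does not hold.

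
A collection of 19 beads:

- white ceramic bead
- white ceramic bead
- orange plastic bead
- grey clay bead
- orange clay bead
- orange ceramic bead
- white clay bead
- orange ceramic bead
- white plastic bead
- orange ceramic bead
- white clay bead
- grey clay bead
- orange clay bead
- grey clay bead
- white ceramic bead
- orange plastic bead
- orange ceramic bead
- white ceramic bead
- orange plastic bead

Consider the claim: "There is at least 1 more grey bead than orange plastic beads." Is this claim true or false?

False

|grey beads| = 3.
|orange plastic beads| = 3.
The claim requires 3 − 3 = 0 ≥ 1, which does not hold.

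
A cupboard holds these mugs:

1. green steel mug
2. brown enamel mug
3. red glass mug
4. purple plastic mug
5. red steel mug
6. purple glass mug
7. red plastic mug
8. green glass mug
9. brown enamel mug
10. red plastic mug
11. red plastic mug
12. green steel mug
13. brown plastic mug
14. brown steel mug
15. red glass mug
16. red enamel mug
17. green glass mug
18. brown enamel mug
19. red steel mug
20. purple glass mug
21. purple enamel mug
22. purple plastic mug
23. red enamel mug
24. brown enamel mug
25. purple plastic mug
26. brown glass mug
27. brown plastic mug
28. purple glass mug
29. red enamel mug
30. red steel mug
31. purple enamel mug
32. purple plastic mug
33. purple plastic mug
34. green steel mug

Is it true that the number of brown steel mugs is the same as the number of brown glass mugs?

brown steel mugs: 1.
brown glass mugs: 1.
The claim requires 1 = 1, which holds.

True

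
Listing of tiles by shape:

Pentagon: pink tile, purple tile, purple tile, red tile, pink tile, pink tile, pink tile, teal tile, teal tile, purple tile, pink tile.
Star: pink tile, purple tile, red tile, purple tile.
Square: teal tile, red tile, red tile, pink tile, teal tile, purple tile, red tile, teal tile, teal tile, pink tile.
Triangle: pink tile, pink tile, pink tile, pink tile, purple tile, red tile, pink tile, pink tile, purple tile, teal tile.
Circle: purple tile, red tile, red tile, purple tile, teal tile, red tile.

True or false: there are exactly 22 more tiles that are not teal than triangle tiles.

|tiles that are not teal| = 33.
|triangle tiles| = 10.
The claim requires 33 − 10 (= 23) to equal 22, which does not hold.

False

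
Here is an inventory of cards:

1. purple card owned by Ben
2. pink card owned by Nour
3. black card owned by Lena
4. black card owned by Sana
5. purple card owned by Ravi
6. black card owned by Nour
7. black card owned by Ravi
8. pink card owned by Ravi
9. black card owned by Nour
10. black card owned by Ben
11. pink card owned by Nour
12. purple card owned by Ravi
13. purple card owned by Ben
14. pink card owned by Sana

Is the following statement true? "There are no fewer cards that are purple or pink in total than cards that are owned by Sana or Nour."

True

There are 8 cards that are purple or pink.
Count of cards owned by Sana or Nour: 6.
The claim requires 8 ≥ 6, which holds.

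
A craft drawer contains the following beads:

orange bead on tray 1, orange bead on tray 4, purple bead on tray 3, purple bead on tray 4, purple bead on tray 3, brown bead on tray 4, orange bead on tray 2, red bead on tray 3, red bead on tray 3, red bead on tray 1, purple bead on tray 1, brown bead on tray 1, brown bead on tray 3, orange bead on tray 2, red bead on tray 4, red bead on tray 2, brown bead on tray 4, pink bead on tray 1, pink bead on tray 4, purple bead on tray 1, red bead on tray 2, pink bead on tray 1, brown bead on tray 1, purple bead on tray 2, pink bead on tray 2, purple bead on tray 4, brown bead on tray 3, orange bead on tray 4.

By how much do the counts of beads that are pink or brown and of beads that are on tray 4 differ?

2

beads that are pink or brown: 10. beads on tray 4: 8.
|10 − 8| = 10 − 8 = 2.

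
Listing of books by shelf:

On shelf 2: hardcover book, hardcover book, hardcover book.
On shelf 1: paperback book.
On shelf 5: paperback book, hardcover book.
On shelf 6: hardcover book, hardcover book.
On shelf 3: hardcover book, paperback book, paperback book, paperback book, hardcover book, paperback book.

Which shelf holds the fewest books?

Counts by shelf: shelf 3→6, shelf 2→3, shelf 6→2, shelf 5→2, shelf 1→1.
The minimum is 1, held uniquely by shelf 1.

shelf 1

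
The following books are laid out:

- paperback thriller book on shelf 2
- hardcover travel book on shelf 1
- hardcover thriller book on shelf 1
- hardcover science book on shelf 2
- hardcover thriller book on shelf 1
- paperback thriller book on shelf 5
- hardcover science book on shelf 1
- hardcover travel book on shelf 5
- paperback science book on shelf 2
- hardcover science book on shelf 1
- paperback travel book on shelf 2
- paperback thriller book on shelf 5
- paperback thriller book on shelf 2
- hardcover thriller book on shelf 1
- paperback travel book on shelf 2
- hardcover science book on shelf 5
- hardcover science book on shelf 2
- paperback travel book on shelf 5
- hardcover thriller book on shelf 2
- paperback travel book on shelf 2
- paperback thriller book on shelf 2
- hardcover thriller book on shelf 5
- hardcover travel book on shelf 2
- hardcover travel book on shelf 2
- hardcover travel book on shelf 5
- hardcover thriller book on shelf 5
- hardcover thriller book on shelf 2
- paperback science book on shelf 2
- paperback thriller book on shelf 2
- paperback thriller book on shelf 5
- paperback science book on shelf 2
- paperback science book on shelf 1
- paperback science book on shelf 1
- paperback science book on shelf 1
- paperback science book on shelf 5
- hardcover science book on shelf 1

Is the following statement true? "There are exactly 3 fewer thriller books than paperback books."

There are 14 thriller books.
There are 18 paperback books.
The claim requires 18 − 14 (= 4) to equal 3, which does not hold.

False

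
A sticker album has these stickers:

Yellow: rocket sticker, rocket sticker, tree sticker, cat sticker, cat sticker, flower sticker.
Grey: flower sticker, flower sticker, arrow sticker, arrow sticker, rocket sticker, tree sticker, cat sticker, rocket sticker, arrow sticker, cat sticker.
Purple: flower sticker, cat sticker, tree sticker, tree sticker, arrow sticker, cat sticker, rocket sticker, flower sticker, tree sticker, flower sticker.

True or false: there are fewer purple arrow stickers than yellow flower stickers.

False

purple arrow stickers: 1.
yellow flower stickers: 1.
The claim requires 1 < 1, which does not hold.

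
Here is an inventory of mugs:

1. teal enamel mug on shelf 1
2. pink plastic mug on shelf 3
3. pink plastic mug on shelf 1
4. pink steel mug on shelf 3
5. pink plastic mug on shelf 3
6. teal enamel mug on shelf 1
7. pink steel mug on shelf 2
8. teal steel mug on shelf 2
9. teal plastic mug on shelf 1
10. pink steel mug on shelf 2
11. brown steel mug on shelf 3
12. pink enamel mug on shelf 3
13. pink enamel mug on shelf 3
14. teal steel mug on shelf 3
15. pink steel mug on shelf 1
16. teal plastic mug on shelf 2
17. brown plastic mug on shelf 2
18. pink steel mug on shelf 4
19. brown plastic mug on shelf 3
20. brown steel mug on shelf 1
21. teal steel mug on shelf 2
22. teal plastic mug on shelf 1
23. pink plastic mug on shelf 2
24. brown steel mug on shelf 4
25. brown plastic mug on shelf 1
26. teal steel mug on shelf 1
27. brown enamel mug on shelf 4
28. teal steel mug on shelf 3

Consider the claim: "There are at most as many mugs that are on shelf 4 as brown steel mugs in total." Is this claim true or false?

True

|mugs on shelf 4| = 3.
|brown steel mugs| = 3.
The claim requires 3 ≤ 3, which holds.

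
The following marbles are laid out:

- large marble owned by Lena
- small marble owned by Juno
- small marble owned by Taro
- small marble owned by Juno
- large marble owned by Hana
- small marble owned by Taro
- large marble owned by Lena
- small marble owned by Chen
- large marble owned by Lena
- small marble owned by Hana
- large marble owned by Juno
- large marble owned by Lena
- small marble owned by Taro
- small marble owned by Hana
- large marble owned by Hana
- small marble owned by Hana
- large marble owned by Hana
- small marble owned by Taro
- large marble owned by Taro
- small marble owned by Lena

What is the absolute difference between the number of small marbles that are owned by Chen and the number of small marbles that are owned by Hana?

2

small marbles owned by Chen: 1. small marbles owned by Hana: 3.
|1 − 3| = 3 − 1 = 2.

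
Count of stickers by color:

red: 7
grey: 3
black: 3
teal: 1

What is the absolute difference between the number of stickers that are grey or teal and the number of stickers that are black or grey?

stickers that are grey or teal: 4. stickers that are black or grey: 6.
|4 − 6| = 6 − 4 = 2.

2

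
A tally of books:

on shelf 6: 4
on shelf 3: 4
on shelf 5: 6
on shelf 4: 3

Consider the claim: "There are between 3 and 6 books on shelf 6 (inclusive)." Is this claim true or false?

There are 4 books on shelf 6.
The claim requires 3 ≤ 4 ≤ 6, which holds.

True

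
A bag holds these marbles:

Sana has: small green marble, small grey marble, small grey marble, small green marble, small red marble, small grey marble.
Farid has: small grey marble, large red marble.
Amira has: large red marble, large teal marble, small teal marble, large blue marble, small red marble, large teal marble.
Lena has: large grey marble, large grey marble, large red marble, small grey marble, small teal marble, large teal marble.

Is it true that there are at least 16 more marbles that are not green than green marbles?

marbles that are not green: 18.
green marbles: 2.
The claim requires 18 − 2 = 16 ≥ 16, which holds.

True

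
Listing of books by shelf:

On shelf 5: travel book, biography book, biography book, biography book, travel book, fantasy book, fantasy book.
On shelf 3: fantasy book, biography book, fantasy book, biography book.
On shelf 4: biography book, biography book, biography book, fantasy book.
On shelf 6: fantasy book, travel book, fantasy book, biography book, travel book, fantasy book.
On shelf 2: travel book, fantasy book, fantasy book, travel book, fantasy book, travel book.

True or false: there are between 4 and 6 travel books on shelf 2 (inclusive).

|travel books on shelf 2| = 3.
The claim requires 4 ≤ 3 ≤ 6, which does not hold.

False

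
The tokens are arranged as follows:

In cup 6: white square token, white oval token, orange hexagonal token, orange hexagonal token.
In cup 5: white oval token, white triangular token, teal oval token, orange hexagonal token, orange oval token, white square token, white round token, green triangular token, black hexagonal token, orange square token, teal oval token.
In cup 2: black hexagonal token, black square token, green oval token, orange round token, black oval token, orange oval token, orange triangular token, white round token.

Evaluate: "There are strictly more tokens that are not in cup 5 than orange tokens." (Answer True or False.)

There are 12 tokens that are not in cup 5.
There are 8 orange tokens.
The claim requires 12 > 8, which holds.

True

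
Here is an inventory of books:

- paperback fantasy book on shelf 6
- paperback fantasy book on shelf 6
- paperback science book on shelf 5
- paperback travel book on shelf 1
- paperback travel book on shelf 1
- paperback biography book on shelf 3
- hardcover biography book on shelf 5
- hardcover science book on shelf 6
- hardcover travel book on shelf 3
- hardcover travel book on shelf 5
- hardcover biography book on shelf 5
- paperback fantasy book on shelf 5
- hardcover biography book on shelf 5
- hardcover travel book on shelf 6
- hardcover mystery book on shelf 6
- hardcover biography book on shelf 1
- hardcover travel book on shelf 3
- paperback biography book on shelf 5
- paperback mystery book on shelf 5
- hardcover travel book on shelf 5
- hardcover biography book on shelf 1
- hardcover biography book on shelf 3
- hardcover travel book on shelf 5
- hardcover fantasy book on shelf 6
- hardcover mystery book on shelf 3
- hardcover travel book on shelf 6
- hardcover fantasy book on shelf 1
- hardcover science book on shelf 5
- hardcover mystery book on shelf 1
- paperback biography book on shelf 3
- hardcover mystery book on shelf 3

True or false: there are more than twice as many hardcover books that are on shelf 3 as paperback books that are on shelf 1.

True

|hardcover books on shelf 3| = 5.
|paperback books on shelf 1| = 2.
The claim requires 5 > 2 × 2 = 4, which holds.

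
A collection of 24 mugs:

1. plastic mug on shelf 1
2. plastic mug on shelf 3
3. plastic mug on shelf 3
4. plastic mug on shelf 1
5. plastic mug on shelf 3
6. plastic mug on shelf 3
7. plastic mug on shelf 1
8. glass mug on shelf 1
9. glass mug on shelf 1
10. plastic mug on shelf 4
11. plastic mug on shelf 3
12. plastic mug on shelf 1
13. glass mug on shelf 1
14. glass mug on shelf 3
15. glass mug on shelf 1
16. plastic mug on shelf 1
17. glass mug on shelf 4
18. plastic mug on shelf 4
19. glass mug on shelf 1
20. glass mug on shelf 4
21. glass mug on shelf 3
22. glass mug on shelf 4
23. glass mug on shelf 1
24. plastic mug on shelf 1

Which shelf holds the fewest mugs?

shelf 4

Counts by shelf: shelf 1→12, shelf 3→7, shelf 4→5.
The minimum is 5, held uniquely by shelf 4.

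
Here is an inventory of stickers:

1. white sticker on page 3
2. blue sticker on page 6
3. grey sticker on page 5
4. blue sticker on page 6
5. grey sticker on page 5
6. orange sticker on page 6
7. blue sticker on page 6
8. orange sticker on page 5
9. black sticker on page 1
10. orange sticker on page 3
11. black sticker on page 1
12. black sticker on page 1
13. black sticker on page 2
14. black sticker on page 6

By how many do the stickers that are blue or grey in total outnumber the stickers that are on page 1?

2

stickers that are blue or grey: 5.
stickers on page 1: 3.
5 − 3 = 2.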